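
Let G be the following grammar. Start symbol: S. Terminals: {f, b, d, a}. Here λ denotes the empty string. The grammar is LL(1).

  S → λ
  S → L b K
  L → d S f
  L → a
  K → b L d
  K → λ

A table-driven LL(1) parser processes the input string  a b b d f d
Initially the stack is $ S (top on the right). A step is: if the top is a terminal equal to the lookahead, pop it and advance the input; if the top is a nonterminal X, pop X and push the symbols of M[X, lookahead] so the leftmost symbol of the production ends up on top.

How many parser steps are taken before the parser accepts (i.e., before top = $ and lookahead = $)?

11

      Stack      Input          Action
   1  $ S        a b b d f d $  expand S → L b K
   2  $ K b L    a b b d f d $  expand L → a
   3  $ K b a    a b b d f d $  match a
   4  $ K b      b b d f d $    match b
   5  $ K        b d f d $      expand K → b L d
   6  $ d L b    b d f d $      match b
   7  $ d L      d f d $        expand L → d S f
   8  $ d f S d  d f d $        match d
   9  $ d f S    f d $          expand S → λ
  10  $ d f      f d $          match f
  11  $ d        d $            match d
Accept reached after 11 steps.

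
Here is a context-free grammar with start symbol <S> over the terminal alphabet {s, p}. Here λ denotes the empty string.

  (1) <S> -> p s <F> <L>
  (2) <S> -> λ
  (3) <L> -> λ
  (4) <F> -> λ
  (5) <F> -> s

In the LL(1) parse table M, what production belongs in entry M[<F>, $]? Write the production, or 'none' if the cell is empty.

<F> -> λ

FIRST(<S>) = {λ, p}
FIRST(<L>) = {λ}
FIRST(<F>) = {λ, s}
FOLLOW(<S>) includes $ since <S> is the start symbol.
FOLLOW(<S>): <S> appears on no right-hand side. Thus FOLLOW(<S>) = {$}.
FOLLOW(<F>): in <S>->p s <F> <L>, <F> is followed by <L> with FIRST {λ}; in <S>->p s <F> <L>, the suffix after <F> is nullable, so FOLLOW(<F>) ⊇ FOLLOW(<S>) = {$}. Thus FOLLOW(<F>) = {$}.
For <F> -> λ: FIRST(λ) = {λ}, so it goes in M[<F>, t] for t ∈ {}; since λ ∈ FIRST, also for every t ∈ FOLLOW(<F>) = {$}.
For <F> -> s: FIRST(s) = {s}, so it goes in M[<F>, t] for t ∈ {s}.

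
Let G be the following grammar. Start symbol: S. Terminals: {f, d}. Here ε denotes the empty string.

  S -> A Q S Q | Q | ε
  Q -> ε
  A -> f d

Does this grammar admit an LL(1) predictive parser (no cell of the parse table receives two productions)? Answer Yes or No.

FIRST(S) = {ε, f}
FIRST(Q) = {ε}
FIRST(A) = {f}
FOLLOW(S) = {$}
FOLLOW(Q) = {$, f}
FOLLOW(A) = {$, f}
Cell M[S, $] receives both S -> Q and S -> ε — the grammar is not LL(1).

No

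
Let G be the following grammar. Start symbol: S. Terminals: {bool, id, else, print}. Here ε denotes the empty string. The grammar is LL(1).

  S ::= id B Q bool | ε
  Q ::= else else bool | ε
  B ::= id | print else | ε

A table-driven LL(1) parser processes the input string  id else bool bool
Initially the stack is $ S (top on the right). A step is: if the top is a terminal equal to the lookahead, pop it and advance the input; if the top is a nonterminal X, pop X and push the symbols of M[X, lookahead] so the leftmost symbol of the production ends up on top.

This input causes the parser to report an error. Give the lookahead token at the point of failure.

     Stack                  Input                Action
  1  $ S                    id else bool bool $  expand S ::= id B Q bool
  2  $ bool Q B id          id else bool bool $  match id
  3  $ bool Q B             else bool bool $     expand B ::= ε
  4  $ bool Q               else bool bool $     expand Q ::= else else bool
  5  $ bool bool else else  else bool bool $     match else
  6  $ bool bool else       bool bool $          error: top is terminal else but lookahead is bool

bool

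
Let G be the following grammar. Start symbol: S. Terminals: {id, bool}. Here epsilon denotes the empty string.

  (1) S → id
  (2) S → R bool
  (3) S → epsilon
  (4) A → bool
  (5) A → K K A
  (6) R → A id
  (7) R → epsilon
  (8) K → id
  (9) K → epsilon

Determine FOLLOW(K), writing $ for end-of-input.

FIRST(K) = {epsilon, id}
FIRST(A) = {bool, id}  (via K K A)
FIRST(R) = {epsilon, bool, id}  (via A id)
FIRST(S) = {epsilon, bool, id}  (via R bool)
FOLLOW(S) includes $ since S is the start symbol.
FOLLOW(S): S appears on no right-hand side. Thus FOLLOW(S) = {$}.
FOLLOW(A): in A→K K A, the suffix after A is empty (adds nothing new); in R→A id, A is followed by id with FIRST {id}. Thus FOLLOW(A) = {id}.
FOLLOW(R): in S→R bool, R is followed by bool with FIRST {bool}. Thus FOLLOW(R) = {bool}.
FOLLOW(K): in A→K K A (occurrence 1), K is followed by K A with FIRST {bool, id}; in A→K K A (occurrence 2), K is followed by A with FIRST {bool, id}. Thus FOLLOW(K) = {bool, id}.

{bool, id}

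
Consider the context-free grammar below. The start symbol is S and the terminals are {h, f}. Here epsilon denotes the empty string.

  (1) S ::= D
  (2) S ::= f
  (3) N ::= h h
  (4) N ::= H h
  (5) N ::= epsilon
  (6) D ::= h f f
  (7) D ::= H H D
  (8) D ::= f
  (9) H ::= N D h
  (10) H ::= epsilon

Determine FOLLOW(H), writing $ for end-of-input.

FIRST(S): from S::=D we get {f, h}; from S::=f we get {f}. So FIRST(S) = {f, h}.
FIRST(N): from N::=h h we get {h}; from N::=H h we get {f, h}; from N::=epsilon we get {epsilon}. So FIRST(N) = {epsilon, f, h}.
FIRST(D): from D::=h f f we get {h}; from D::=H H D we get {f, h}; from D::=f we get {f}. So FIRST(D) = {f, h}.
FIRST(H): from H::=N D h we get {f, h}; from H::=epsilon we get {epsilon}. So FIRST(H) = {epsilon, f, h}.
FOLLOW(S) includes $ since S is the start symbol.
FOLLOW(S): S appears on no right-hand side. Thus FOLLOW(S) = {$}.
FOLLOW(N): in H::=N D h, N is followed by D h with FIRST {f, h}. Thus FOLLOW(N) = {f, h}.
FOLLOW(D): in S::=D, the suffix after D is empty, so FOLLOW(D) ⊇ FOLLOW(S) = {$}; in D::=H H D, the suffix after D is empty (adds nothing new); in H::=N D h, D is followed by h with FIRST {h}. Thus FOLLOW(D) = {$, h}.
FOLLOW(H): in N::=H h, H is followed by h with FIRST {h}; in D::=H H D (occurrence 1), H is followed by H D with FIRST {f, h}; in D::=H H D (occurrence 2), H is followed by D with FIRST {f, h}. Thus FOLLOW(H) = {f, h}.

{f, h}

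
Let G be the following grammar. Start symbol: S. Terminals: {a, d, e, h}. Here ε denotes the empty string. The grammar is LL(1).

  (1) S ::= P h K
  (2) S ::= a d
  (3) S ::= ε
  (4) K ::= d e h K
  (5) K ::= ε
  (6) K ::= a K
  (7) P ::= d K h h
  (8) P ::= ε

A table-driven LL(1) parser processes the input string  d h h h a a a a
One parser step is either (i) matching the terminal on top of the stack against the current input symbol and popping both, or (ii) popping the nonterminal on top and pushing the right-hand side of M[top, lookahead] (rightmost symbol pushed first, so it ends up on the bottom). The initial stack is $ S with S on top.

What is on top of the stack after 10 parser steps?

      Stack          Input              Action
   1  $ S            d h h h a a a a $  expand S ::= P h K
   2  $ K h P        d h h h a a a a $  expand P ::= d K h h
   3  $ K h h h K d  d h h h a a a a $  match d
   4  $ K h h h K    h h h a a a a $    expand K ::= ε
   5  $ K h h h      h h h a a a a $    match h
   6  $ K h h        h h a a a a $      match h
   7  $ K h          h a a a a $        match h
   8  $ K            a a a a $          expand K ::= a K
   9  $ K a          a a a a $          match a
  10  $ K            a a a $            expand K ::= a K
Stack after step 10: $ K a (top = a).

a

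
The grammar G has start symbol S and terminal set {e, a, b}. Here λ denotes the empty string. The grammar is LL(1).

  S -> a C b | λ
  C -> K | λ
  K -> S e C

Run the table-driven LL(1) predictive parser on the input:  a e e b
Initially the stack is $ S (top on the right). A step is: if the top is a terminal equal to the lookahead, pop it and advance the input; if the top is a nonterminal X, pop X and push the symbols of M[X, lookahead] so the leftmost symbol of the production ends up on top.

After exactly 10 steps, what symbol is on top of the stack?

C

      Stack      Input      Action
   1  $ S        a e e b $  expand S -> a C b
   2  $ b C a    a e e b $  match a
   3  $ b C      e e b $    expand C -> K
   4  $ b K      e e b $    expand K -> S e C
   5  $ b C e S  e e b $    expand S -> λ
   6  $ b C e    e e b $    match e
   7  $ b C      e b $      expand C -> K
   8  $ b K      e b $      expand K -> S e C
   9  $ b C e S  e b $      expand S -> λ
  10  $ b C e    e b $      match e
Stack after step 10: $ b C (top = C).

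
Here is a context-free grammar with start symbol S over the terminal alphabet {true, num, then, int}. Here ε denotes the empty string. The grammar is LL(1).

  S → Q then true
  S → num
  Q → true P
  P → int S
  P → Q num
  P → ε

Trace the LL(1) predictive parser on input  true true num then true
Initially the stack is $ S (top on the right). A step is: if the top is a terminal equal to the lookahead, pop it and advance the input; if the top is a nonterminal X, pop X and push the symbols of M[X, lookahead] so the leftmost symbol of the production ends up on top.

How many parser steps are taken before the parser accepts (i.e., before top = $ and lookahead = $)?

10

      Stack                   Input                      Action
   1  $ S                     true true num then true $  expand S → Q then true
   2  $ true then Q           true true num then true $  expand Q → true P
   3  $ true then P true      true true num then true $  match true
   4  $ true then P           true num then true $       expand P → Q num
   5  $ true then num Q       true num then true $       expand Q → true P
   6  $ true then num P true  true num then true $       match true
   7  $ true then num P       num then true $            expand P → ε
   8  $ true then num         num then true $            match num
   9  $ true then             then true $                match then
  10  $ true                  true $                     match true
Accept reached after 10 steps.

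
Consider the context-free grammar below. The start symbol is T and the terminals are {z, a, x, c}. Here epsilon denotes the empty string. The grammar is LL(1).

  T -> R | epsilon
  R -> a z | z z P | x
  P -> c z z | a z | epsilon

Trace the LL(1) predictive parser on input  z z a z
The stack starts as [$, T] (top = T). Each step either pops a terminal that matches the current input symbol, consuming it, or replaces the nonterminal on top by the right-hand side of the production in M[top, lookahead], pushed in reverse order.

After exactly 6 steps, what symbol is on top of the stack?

     Stack    Input      Action
  1  $ T      z z a z $  expand T -> R
  2  $ R      z z a z $  expand R -> z z P
  3  $ P z z  z z a z $  match z
  4  $ P z    z a z $    match z
  5  $ P      a z $      expand P -> a z
  6  $ z a    a z $      match a
Stack after step 6: $ z (top = z).

z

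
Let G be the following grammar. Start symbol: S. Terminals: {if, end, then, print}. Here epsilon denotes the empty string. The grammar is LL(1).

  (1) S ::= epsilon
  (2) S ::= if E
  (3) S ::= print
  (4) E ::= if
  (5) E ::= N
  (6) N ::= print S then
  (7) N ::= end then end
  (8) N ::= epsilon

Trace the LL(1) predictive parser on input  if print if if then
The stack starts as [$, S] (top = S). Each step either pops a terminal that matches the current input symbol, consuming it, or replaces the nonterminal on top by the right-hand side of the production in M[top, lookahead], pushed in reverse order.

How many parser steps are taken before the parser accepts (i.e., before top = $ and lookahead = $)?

10

      Stack           Input                  Action
   1  $ S             if print if if then $  expand S ::= if E
   2  $ E if          if print if if then $  match if
   3  $ E             print if if then $     expand E ::= N
   4  $ N             print if if then $     expand N ::= print S then
   5  $ then S print  print if if then $     match print
   6  $ then S        if if then $           expand S ::= if E
   7  $ then E if     if if then $           match if
   8  $ then E        if then $              expand E ::= if
   9  $ then if       if then $              match if
  10  $ then          then $                 match then
Accept reached after 10 steps.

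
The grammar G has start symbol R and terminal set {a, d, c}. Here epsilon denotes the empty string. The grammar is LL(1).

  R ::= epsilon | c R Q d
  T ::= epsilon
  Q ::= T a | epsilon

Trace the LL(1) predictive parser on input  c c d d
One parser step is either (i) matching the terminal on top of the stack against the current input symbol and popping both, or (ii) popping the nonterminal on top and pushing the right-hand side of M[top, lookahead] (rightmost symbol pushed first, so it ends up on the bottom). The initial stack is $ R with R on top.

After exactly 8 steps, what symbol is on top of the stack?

     Stack          Input      Action
  1  $ R            c c d d $  expand R ::= c R Q d
  2  $ d Q R c      c c d d $  match c
  3  $ d Q R        c d d $    expand R ::= c R Q d
  4  $ d Q d Q R c  c d d $    match c
  5  $ d Q d Q R    d d $      expand R ::= epsilon
  6  $ d Q d Q      d d $      expand Q ::= epsilon
  7  $ d Q d        d d $      match d
  8  $ d Q          d $        expand Q ::= epsilon
Stack after step 8: $ d (top = d).

d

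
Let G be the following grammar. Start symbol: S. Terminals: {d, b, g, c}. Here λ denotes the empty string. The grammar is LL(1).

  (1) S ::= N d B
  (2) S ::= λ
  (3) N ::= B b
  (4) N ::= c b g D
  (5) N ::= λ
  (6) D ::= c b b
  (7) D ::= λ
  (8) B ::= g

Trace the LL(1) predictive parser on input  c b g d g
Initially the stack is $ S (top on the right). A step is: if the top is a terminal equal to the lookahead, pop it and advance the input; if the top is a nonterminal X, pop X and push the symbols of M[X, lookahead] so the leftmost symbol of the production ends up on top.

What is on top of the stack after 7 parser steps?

step 1: stack=$ S  input=c b g d g $  — expand S ::= N d B
step 2: stack=$ B d N  input=c b g d g $  — expand N ::= c b g D
step 3: stack=$ B d D g b c  input=c b g d g $  — match c
step 4: stack=$ B d D g b  input=b g d g $  — match b
step 5: stack=$ B d D g  input=g d g $  — match g
step 6: stack=$ B d D  input=d g $  — expand D ::= λ
step 7: stack=$ B d  input=d g $  — match d
Stack after step 7: $ B (top = B).

B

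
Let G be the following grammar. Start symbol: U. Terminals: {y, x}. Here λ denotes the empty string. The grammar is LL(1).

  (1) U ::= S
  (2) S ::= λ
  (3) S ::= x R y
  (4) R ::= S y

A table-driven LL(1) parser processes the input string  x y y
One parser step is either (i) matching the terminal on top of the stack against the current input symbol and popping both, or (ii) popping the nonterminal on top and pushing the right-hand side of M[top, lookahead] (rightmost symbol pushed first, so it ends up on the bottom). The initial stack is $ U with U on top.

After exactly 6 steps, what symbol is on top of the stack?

step 1: stack=$ U  input=x y y $  — expand U ::= S
step 2: stack=$ S  input=x y y $  — expand S ::= x R y
step 3: stack=$ y R x  input=x y y $  — match x
step 4: stack=$ y R  input=y y $  — expand R ::= S y
step 5: stack=$ y y S  input=y y $  — expand S ::= λ
step 6: stack=$ y y  input=y y $  — match y
Stack after step 6: $ y (top = y).

y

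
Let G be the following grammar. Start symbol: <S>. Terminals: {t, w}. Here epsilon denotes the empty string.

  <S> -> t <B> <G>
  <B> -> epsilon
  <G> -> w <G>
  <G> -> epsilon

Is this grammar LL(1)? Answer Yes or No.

FIRST(<S>) = {t}
FIRST(<B>) = {epsilon}
FIRST(<G>) = {epsilon, w}
FOLLOW(<S>) = {$}
FOLLOW(<B>) = {$, w}
FOLLOW(<G>) = {$}
Each cell of M receives at most one production.

Yes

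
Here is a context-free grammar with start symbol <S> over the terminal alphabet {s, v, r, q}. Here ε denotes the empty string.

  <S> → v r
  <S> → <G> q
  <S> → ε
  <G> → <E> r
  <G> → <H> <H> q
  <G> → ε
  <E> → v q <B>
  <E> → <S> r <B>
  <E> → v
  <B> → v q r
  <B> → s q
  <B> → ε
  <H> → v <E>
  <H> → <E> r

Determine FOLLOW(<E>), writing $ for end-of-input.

FIRST(<B>) = {ε, s, v}
FIRST(<S>) = {ε, q, r, v}  (via <G> q)
FIRST(<E>) = {q, r, v}  (via <S> r <B>)
FIRST(<H>) = {q, r, v}  (via <E> r)
FIRST(<G>) = {ε, q, r, v}  (via <E> r, <H> <H> q)
FOLLOW(<S>) includes $ since <S> is the start symbol.
FOLLOW(<S>): in <E>→<S> r <B>, <S> is followed by r <B> with FIRST {r}. Thus FOLLOW(<S>) = {$, r}.
FOLLOW(<G>): in <S>→<G> q, <G> is followed by q with FIRST {q}. Thus FOLLOW(<G>) = {q}.
FOLLOW(<H>): in <G>→<H> <H> q (occurrence 1), <H> is followed by <H> q with FIRST {q, r, v}; in <G>→<H> <H> q (occurrence 2), <H> is followed by q with FIRST {q}. Thus FOLLOW(<H>) = {q, r, v}.
FOLLOW(<E>): in <G>→<E> r, <E> is followed by r with FIRST {r}; in <H>→v <E>, the suffix after <E> is empty, so FOLLOW(<E>) ⊇ FOLLOW(<H>) = {q, r, v}; in <H>→<E> r, <E> is followed by r with FIRST {r}. Thus FOLLOW(<E>) = {q, r, v}.
FOLLOW(<B>): in <E>→v q <B>, the suffix after <B> is empty, so FOLLOW(<B>) ⊇ FOLLOW(<E>) = {q, r, v}; in <E>→<S> r <B>, the suffix after <B> is empty, so FOLLOW(<B>) ⊇ FOLLOW(<E>) = {q, r, v}. Thus FOLLOW(<B>) = {q, r, v}.

{q, r, v}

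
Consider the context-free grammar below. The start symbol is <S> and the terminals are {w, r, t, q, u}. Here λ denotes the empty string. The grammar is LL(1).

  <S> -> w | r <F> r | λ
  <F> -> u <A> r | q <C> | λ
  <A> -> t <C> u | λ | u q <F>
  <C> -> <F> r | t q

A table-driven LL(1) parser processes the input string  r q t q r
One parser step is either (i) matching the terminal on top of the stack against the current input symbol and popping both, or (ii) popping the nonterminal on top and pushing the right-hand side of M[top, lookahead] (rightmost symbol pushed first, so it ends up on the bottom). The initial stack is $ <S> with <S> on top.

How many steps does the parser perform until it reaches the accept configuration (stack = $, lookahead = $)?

step 1: stack=$ <S>  input=r q t q r $  — expand <S> -> r <F> r
step 2: stack=$ r <F> r  input=r q t q r $  — match r
step 3: stack=$ r <F>  input=q t q r $  — expand <F> -> q <C>
step 4: stack=$ r <C> q  input=q t q r $  — match q
step 5: stack=$ r <C>  input=t q r $  — expand <C> -> t q
step 6: stack=$ r q t  input=t q r $  — match t
step 7: stack=$ r q  input=q r $  — match q
step 8: stack=$ r  input=r $  — match r
Accept reached after 8 steps.

8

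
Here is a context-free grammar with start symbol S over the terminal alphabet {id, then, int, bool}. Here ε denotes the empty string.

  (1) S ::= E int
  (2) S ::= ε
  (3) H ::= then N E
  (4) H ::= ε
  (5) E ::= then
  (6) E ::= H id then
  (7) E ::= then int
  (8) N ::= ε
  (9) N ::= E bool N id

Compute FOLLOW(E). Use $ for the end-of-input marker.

{bool, id, int}

FIRST(H) = {ε, then}
FIRST(E) = {id, then}  (via H id then)
FIRST(S) = {ε, id, then}  (via E int)
FIRST(N) = {ε, id, then}  (via E bool N id)
FOLLOW(S) includes $ since S is the start symbol.
FOLLOW(S): S appears on no right-hand side. Thus FOLLOW(S) = {$}.
FOLLOW(H): in E::=H id then, H is followed by id then with FIRST {id}. Thus FOLLOW(H) = {id}.
FOLLOW(E): in S::=E int, E is followed by int with FIRST {int}; in H::=then N E, the suffix after E is empty, so FOLLOW(E) ⊇ FOLLOW(H) = {id}; in N::=E bool N id, E is followed by bool N id with FIRST {bool}. Thus FOLLOW(E) = {bool, id, int}.
FOLLOW(N): in H::=then N E, N is followed by E with FIRST {id, then}; in N::=E bool N id, N is followed by id with FIRST {id}. Thus FOLLOW(N) = {id, then}.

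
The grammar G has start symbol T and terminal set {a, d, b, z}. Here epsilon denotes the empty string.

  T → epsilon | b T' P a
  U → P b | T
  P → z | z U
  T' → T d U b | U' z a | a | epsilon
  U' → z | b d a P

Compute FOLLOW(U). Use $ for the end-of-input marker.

{a, b, z}

FIRST(T): from T→epsilon we get {epsilon}; from T→b T' P a we get {b}. So FIRST(T) = {epsilon, b}.
FIRST(P): from P→z we get {z}; from P→z U we get {z}. So FIRST(P) = {z}.
FIRST(U'): from U'→z we get {z}; from U'→b d a P we get {b}. So FIRST(U') = {b, z}.
FIRST(U): from U→P b we get {z}; from U→T we get {epsilon, b}. So FIRST(U) = {epsilon, b, z}.
FIRST(T'): from T'→T d U b we get {b, d}; from T'→U' z a we get {b, z}; from T'→a we get {a}; from T'→epsilon we get {epsilon}. So FIRST(T') = {epsilon, a, b, d, z}.
FOLLOW(T) includes $ since T is the start symbol.
FOLLOW(T'): in T→b T' P a, T' is followed by P a with FIRST {z}. Thus FOLLOW(T') = {z}.
FOLLOW(U'): in T'→U' z a, U' is followed by z a with FIRST {z}. Thus FOLLOW(U') = {z}.
FOLLOW(P): in T→b T' P a, P is followed by a with FIRST {a}; in U→P b, P is followed by b with FIRST {b}; in U'→b d a P, the suffix after P is empty, so FOLLOW(P) ⊇ FOLLOW(U') = {z}. Thus FOLLOW(P) = {a, b, z}.
FOLLOW(U): in P→z U, the suffix after U is empty, so FOLLOW(U) ⊇ FOLLOW(P) = {a, b, z}; in T'→T d U b, U is followed by b with FIRST {b}. Thus FOLLOW(U) = {a, b, z}.
FOLLOW(T): in U→T, the suffix after T is empty, so FOLLOW(T) ⊇ FOLLOW(U) = {a, b, z}; in T'→T d U b, T is followed by d U b with FIRST {d}. Thus FOLLOW(T) = {$, a, b, d, z}.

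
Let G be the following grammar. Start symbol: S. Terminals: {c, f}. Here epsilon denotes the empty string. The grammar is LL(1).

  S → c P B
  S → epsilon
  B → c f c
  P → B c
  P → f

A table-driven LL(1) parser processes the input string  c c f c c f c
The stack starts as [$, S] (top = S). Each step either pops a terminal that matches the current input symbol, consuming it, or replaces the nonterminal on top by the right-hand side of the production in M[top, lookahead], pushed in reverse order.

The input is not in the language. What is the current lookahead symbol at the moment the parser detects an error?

f

     Stack        Input            Action
  1  $ S          c c f c c f c $  expand S → c P B
  2  $ B P c      c c f c c f c $  match c
  3  $ B P        c f c c f c $    expand P → B c
  4  $ B c B      c f c c f c $    expand B → c f c
  5  $ B c c f c  c f c c f c $    match c
  6  $ B c c f    f c c f c $      match f
  7  $ B c c      c c f c $        match c
  8  $ B c        c f c $          match c
  9  $ B          f c $            error: M[B, f] is empty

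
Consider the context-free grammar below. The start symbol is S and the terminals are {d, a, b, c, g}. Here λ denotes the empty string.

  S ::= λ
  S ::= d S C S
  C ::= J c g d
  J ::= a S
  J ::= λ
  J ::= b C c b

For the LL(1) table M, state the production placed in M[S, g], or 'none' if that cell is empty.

FIRST(S) = {λ, d}
FIRST(J) = {λ, a, b}
FIRST(C) = {a, b, c}  (via J c g d)
FOLLOW(S) includes $ since S is the start symbol.
FOLLOW(J): in C::=J c g d, J is followed by c g d with FIRST {c}. Thus FOLLOW(J) = {c}.
FOLLOW(S): in S::=d S C S (occurrence 1), S is followed by C S with FIRST {a, b, c}; in S::=d S C S (occurrence 2), the suffix after S is empty (adds nothing new); in J::=a S, the suffix after S is empty, so FOLLOW(S) ⊇ FOLLOW(J) = {c}. Thus FOLLOW(S) = {$, a, b, c}.
For S ::= λ: FIRST(λ) = {λ}, so it goes in M[S, t] for t ∈ {}; since λ ∈ FIRST, also for every t ∈ FOLLOW(S) = {$, a, b, c}.
For S ::= d S C S: FIRST(d S C S) = {d}, so it goes in M[S, t] for t ∈ {d}.
None of these place a production in M[S, g].

none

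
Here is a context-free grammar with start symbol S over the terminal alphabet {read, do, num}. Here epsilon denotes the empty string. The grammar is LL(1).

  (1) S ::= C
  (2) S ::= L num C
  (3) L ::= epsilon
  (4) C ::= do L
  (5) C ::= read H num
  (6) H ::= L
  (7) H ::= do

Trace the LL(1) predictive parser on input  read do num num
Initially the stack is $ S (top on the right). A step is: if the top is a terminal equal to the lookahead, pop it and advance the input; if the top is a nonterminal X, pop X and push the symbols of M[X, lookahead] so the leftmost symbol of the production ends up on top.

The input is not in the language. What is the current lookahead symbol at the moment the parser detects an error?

     Stack         Input              Action
  1  $ S           read do num num $  expand S ::= C
  2  $ C           read do num num $  expand C ::= read H num
  3  $ num H read  read do num num $  match read
  4  $ num H       do num num $       expand H ::= do
  5  $ num do      do num num $       match do
  6  $ num         num num $          match num
  7  $             num $              error: stack empty but input remains

num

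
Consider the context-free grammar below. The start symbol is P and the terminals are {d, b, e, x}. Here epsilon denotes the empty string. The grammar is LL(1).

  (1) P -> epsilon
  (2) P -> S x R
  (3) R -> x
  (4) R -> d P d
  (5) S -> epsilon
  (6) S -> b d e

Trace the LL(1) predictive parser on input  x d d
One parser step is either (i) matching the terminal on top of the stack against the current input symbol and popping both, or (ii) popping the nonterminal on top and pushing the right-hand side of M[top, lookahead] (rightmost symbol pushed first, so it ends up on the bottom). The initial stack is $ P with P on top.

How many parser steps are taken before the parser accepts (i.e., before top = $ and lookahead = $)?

7

     Stack    Input    Action
  1  $ P      x d d $  expand P -> S x R
  2  $ R x S  x d d $  expand S -> epsilon
  3  $ R x    x d d $  match x
  4  $ R      d d $    expand R -> d P d
  5  $ d P d  d d $    match d
  6  $ d P    d $      expand P -> epsilon
  7  $ d      d $      match d
Accept reached after 7 steps.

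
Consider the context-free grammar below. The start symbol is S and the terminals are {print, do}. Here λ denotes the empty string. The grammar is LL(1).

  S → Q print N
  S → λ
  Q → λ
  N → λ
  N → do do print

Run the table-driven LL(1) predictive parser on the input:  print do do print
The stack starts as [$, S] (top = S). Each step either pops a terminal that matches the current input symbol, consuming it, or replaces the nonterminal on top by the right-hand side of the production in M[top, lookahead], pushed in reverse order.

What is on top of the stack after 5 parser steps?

step 1: stack=$ S  input=print do do print $  — expand S → Q print N
step 2: stack=$ N print Q  input=print do do print $  — expand Q → λ
step 3: stack=$ N print  input=print do do print $  — match print
step 4: stack=$ N  input=do do print $  — expand N → do do print
step 5: stack=$ print do do  input=do do print $  — match do
Stack after step 5: $ print do (top = do).

do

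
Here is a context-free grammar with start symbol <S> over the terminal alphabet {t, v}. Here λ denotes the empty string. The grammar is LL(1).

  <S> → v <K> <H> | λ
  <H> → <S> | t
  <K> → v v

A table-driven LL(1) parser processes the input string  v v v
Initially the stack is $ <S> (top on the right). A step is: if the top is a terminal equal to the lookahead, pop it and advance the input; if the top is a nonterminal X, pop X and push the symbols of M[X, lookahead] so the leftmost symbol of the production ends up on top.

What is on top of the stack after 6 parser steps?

<S>

     Stack        Input    Action
  1  $ <S>        v v v $  expand <S> → v <K> <H>
  2  $ <H> <K> v  v v v $  match v
  3  $ <H> <K>    v v $    expand <K> → v v
  4  $ <H> v v    v v $    match v
  5  $ <H> v      v $      match v
  6  $ <H>        $        expand <H> → <S>
Stack after step 6: $ <S> (top = <S>).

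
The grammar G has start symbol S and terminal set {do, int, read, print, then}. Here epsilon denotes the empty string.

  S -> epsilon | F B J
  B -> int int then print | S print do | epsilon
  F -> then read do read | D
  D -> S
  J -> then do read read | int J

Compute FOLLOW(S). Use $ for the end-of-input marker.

FIRST(J) = {int, then}
FIRST(S) = {epsilon, int, print, then}  (via F B J)
FIRST(B) = {epsilon, int, print, then}  (via S print do)
FIRST(D) = {epsilon, int, print, then}  (via S)
FIRST(F) = {epsilon, int, print, then}  (via D)
FOLLOW(S) includes $ since S is the start symbol.
FOLLOW(B): in S->F B J, B is followed by J with FIRST {int, then}. Thus FOLLOW(B) = {int, then}.
FOLLOW(F): in S->F B J, F is followed by B J with FIRST {int, print, then}. Thus FOLLOW(F) = {int, print, then}.
FOLLOW(D): in F->D, the suffix after D is empty, so FOLLOW(D) ⊇ FOLLOW(F) = {int, print, then}. Thus FOLLOW(D) = {int, print, then}.
FOLLOW(S): in B->S print do, S is followed by print do with FIRST {print}; in D->S, the suffix after S is empty, so FOLLOW(S) ⊇ FOLLOW(D) = {int, print, then}. Thus FOLLOW(S) = {$, int, print, then}.
FOLLOW(J): in S->F B J, the suffix after J is empty, so FOLLOW(J) ⊇ FOLLOW(S) = {$, int, print, then}; in J->int J, the suffix after J is empty (adds nothing new). Thus FOLLOW(J) = {$, int, print, then}.

{$, int, print, then}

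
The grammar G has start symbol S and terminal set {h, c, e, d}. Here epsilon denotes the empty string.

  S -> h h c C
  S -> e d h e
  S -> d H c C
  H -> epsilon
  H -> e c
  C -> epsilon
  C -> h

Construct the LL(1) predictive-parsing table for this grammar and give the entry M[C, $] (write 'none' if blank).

C -> epsilon

FIRST(S): from S->h h c C we get {h}; from S->e d h e we get {e}; from S->d H c C we get {d}. So FIRST(S) = {d, e, h}.
FIRST(H): from H->epsilon we get {epsilon}; from H->e c we get {e}. So FIRST(H) = {epsilon, e}.
FIRST(C): from C->epsilon we get {epsilon}; from C->h we get {h}. So FIRST(C) = {epsilon, h}.
FOLLOW(S) includes $ since S is the start symbol.
FOLLOW(S): S appears on no right-hand side. Thus FOLLOW(S) = {$}.
FOLLOW(C): in S->h h c C, the suffix after C is empty, so FOLLOW(C) ⊇ FOLLOW(S) = {$}; in S->d H c C, the suffix after C is empty, so FOLLOW(C) ⊇ FOLLOW(S) = {$}. Thus FOLLOW(C) = {$}.
For C -> epsilon: FIRST(epsilon) = {epsilon}, so it goes in M[C, t] for t ∈ {}; since epsilon ∈ FIRST, also for every t ∈ FOLLOW(C) = {$}.
For C -> h: FIRST(h) = {h}, so it goes in M[C, t] for t ∈ {h}.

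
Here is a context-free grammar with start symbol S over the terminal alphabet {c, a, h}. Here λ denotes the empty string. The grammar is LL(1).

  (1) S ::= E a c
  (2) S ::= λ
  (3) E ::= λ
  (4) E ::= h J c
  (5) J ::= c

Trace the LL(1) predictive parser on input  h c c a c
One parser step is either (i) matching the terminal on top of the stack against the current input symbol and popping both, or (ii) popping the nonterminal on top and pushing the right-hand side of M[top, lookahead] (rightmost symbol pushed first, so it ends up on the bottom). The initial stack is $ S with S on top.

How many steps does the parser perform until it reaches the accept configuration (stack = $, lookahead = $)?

     Stack        Input        Action
  1  $ S          h c c a c $  expand S ::= E a c
  2  $ c a E      h c c a c $  expand E ::= h J c
  3  $ c a c J h  h c c a c $  match h
  4  $ c a c J    c c a c $    expand J ::= c
  5  $ c a c c    c c a c $    match c
  6  $ c a c      c a c $      match c
  7  $ c a        a c $        match a
  8  $ c          c $          match c
Accept reached after 8 steps.

8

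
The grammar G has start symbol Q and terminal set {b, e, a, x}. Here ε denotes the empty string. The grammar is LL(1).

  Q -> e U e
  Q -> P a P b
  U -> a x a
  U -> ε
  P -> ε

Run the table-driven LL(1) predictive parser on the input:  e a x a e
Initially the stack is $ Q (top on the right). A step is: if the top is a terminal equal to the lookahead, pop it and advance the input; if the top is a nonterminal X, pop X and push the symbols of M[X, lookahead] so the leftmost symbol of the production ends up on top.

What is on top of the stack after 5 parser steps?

     Stack      Input        Action
  1  $ Q        e a x a e $  expand Q -> e U e
  2  $ e U e    e a x a e $  match e
  3  $ e U      a x a e $    expand U -> a x a
  4  $ e a x a  a x a e $    match a
  5  $ e a x    x a e $      match x
Stack after step 5: $ e a (top = a).

a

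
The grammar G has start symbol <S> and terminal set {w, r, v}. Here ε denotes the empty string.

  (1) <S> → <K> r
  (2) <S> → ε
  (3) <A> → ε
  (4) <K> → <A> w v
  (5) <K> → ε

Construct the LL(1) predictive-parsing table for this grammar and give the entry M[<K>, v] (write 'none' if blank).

FIRST(<A>): from <A>→ε we get {ε}. So FIRST(<A>) = {ε}.
FIRST(<K>): from <K>→<A> w v we get {w}; from <K>→ε we get {ε}. So FIRST(<K>) = {ε, w}.
FIRST(<S>): from <S>→<K> r we get {r, w}; from <S>→ε we get {ε}. So FIRST(<S>) = {ε, r, w}.
FOLLOW(<S>) includes $ since <S> is the start symbol.
FOLLOW(<K>): in <S>→<K> r, <K> is followed by r with FIRST {r}. Thus FOLLOW(<K>) = {r}.
For <K> → <A> w v: FIRST(<A> w v) = {w}, so it goes in M[<K>, t] for t ∈ {w}.
For <K> → ε: FIRST(ε) = {ε}, so it goes in M[<K>, t] for t ∈ {}; since ε ∈ FIRST, also for every t ∈ FOLLOW(<K>) = {r}.
None of these place a production in M[<K>, v].

none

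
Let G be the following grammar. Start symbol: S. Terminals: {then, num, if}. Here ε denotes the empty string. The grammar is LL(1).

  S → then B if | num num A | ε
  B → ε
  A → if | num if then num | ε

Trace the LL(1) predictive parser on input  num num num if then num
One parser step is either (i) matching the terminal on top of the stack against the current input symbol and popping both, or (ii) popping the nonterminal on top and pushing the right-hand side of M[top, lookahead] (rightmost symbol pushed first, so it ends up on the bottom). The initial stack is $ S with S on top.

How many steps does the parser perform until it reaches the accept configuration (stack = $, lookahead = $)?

     Stack              Input                      Action
  1  $ S                num num num if then num $  expand S → num num A
  2  $ A num num        num num num if then num $  match num
  3  $ A num            num num if then num $      match num
  4  $ A                num if then num $          expand A → num if then num
  5  $ num then if num  num if then num $          match num
  6  $ num then if      if then num $              match if
  7  $ num then         then num $                 match then
  8  $ num              num $                      match num
Accept reached after 8 steps.

8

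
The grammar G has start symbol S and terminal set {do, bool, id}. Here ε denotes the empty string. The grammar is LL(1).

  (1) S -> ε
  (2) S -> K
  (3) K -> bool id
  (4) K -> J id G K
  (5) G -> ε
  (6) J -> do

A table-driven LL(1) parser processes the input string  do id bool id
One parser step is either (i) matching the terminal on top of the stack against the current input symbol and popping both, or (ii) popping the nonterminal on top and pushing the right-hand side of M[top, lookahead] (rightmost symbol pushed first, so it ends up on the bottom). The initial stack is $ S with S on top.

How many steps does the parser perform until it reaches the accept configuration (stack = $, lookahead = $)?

     Stack        Input            Action
  1  $ S          do id bool id $  expand S -> K
  2  $ K          do id bool id $  expand K -> J id G K
  3  $ K G id J   do id bool id $  expand J -> do
  4  $ K G id do  do id bool id $  match do
  5  $ K G id     id bool id $     match id
  6  $ K G        bool id $        expand G -> ε
  7  $ K          bool id $        expand K -> bool id
  8  $ id bool    bool id $        match bool
  9  $ id         id $             match id
Accept reached after 9 steps.

9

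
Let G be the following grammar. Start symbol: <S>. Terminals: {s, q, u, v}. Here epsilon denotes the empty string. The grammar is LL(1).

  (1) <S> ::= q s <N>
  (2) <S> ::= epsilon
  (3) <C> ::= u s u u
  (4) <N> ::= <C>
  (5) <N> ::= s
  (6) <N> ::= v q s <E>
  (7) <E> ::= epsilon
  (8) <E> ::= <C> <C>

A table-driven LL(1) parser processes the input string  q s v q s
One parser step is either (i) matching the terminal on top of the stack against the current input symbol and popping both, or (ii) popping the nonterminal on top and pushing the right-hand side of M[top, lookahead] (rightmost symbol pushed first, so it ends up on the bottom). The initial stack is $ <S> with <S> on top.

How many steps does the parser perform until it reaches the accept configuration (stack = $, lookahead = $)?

     Stack        Input        Action
  1  $ <S>        q s v q s $  expand <S> ::= q s <N>
  2  $ <N> s q    q s v q s $  match q
  3  $ <N> s      s v q s $    match s
  4  $ <N>        v q s $      expand <N> ::= v q s <E>
  5  $ <E> s q v  v q s $      match v
  6  $ <E> s q    q s $        match q
  7  $ <E> s      s $          match s
  8  $ <E>        $            expand <E> ::= epsilon
Accept reached after 8 steps.

8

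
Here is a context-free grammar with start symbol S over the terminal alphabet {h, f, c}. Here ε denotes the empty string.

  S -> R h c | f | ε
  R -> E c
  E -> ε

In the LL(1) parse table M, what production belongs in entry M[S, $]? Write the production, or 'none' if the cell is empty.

S -> ε

FIRST(E): from E->ε we get {ε}. So FIRST(E) = {ε}.
FIRST(R): from R->E c we get {c}. So FIRST(R) = {c}.
FIRST(S): from S->R h c we get {c}; from S->f we get {f}; from S->ε we get {ε}. So FIRST(S) = {ε, c, f}.
FOLLOW(S) includes $ since S is the start symbol.
FOLLOW(S): S appears on no right-hand side. Thus FOLLOW(S) = {$}.
For S -> R h c: FIRST(R h c) = {c}, so it goes in M[S, t] for t ∈ {c}.
For S -> f: FIRST(f) = {f}, so it goes in M[S, t] for t ∈ {f}.
For S -> ε: FIRST(ε) = {ε}, so it goes in M[S, t] for t ∈ {}; since ε ∈ FIRST, also for every t ∈ FOLLOW(S) = {$}.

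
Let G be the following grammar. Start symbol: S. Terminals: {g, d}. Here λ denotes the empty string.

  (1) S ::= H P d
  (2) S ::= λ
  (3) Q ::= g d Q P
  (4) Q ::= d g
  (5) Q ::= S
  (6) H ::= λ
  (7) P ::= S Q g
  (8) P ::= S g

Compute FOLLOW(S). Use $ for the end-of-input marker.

FIRST(H) = {λ}
FIRST(S) = {λ, d, g}  (via H P d)
FIRST(Q) = {λ, d, g}  (via S)
FIRST(P) = {d, g}  (via S Q g, S g)
FOLLOW(S) includes $ since S is the start symbol.
FOLLOW(Q): in Q::=g d Q P, Q is followed by P with FIRST {d, g}; in P::=S Q g, Q is followed by g with FIRST {g}. Thus FOLLOW(Q) = {d, g}.
FOLLOW(S): in Q::=S, the suffix after S is empty, so FOLLOW(S) ⊇ FOLLOW(Q) = {d, g}; in P::=S Q g, S is followed by Q g with FIRST {d, g}; in P::=S g, S is followed by g with FIRST {g}. Thus FOLLOW(S) = {$, d, g}.
FOLLOW(H): in S::=H P d, H is followed by P d with FIRST {d, g}. Thus FOLLOW(H) = {d, g}.
FOLLOW(P): in S::=H P d, P is followed by d with FIRST {d}; in Q::=g d Q P, the suffix after P is empty, so FOLLOW(P) ⊇ FOLLOW(Q) = {d, g}. Thus FOLLOW(P) = {d, g}.

{$, d, g}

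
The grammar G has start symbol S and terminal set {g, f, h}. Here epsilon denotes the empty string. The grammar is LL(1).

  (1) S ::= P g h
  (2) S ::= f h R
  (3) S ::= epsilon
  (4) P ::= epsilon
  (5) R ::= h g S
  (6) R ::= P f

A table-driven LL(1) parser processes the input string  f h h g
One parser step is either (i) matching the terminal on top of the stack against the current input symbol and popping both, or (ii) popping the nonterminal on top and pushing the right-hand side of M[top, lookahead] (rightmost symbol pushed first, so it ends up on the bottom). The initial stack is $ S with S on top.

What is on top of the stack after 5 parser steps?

g

step 1: stack=$ S  input=f h h g $  — expand S ::= f h R
step 2: stack=$ R h f  input=f h h g $  — match f
step 3: stack=$ R h  input=h h g $  — match h
step 4: stack=$ R  input=h g $  — expand R ::= h g S
step 5: stack=$ S g h  input=h g $  — match h
Stack after step 5: $ S g (top = g).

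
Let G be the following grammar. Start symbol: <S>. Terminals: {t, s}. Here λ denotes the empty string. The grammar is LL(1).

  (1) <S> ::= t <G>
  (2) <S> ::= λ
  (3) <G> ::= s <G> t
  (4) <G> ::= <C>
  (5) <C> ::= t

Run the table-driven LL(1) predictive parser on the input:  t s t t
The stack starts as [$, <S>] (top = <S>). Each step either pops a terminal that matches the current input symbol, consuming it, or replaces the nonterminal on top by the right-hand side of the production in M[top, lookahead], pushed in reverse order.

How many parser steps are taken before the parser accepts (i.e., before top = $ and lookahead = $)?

8

step 1: stack=$ <S>  input=t s t t $  — expand <S> ::= t <G>
step 2: stack=$ <G> t  input=t s t t $  — match t
step 3: stack=$ <G>  input=s t t $  — expand <G> ::= s <G> t
step 4: stack=$ t <G> s  input=s t t $  — match s
step 5: stack=$ t <G>  input=t t $  — expand <G> ::= <C>
step 6: stack=$ t <C>  input=t t $  — expand <C> ::= t
step 7: stack=$ t t  input=t t $  — match t
step 8: stack=$ t  input=t $  — match t
Accept reached after 8 steps.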